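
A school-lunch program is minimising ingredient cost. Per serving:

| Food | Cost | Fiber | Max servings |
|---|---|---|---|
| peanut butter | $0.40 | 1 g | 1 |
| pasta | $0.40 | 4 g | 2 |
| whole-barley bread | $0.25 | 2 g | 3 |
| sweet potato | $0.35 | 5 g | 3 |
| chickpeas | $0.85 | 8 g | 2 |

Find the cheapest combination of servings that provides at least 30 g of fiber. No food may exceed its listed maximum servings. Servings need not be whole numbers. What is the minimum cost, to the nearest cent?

Cost per g of fiber: sweet potato $0.0700, pasta $0.1000, chickpeas $0.1062, whole-barley bread $0.1250, peanut butter $0.4000.
Take 3 servings of sweet potato: +15.0 g fiber for $1.05 (total $1.05, still need 15.0 g).
Take 2 servings of pasta: +8.0 g fiber for $0.80 (total $1.85, still need 7.0 g).
Take 0.875 servings of chickpeas: +7.0 g fiber for $0.74 (total $2.59, still need 0.0 g).
Greedy by cheapest-per-g is optimal for a single linear constraint, so the minimum cost is $2.59.

$2.59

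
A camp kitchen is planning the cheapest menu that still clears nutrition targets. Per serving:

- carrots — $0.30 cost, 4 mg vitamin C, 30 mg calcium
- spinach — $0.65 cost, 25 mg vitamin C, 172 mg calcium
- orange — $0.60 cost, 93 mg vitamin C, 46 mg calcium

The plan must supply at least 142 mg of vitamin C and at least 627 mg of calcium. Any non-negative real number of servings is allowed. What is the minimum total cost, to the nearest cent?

Two binding constraints pin down two serving amounts, so the optimal mix uses at most two foods. The candidates are each food alone (scaled to the tighter of vitamin C/calcium) and each pair with both constraints tight.
carrots only: max(142/4, 627/30) = 35.5 servings → $10.65.
spinach only: max(142/25, 627/172) = 5.68 servings → $3.69.
orange only: max(142/93, 627/46) = 13.63 servings → $8.18.
carrots + spinach with both targets exact would need a negative amount; discard.
carrots + orange with both tight: 19.87 servings and 0.6723 servings → $6.36.
spinach + orange with both tight: 3.488 servings and 0.5893 servings → $2.62.
The minimum over all feasible corners is $2.62.

$2.62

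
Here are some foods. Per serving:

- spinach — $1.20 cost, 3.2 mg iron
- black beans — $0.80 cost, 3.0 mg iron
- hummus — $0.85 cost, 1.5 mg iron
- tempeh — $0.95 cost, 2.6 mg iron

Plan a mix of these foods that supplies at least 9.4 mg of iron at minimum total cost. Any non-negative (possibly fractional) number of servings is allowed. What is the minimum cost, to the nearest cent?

$2.51

Cost per mg of iron: black beans $0.2667, tempeh $0.3654, spinach $0.3750, hummus $0.5667.
With no serving limits, use only black beans: 9.4 mg / 3.0 mg = 3.133 servings × $0.80 = $2.51.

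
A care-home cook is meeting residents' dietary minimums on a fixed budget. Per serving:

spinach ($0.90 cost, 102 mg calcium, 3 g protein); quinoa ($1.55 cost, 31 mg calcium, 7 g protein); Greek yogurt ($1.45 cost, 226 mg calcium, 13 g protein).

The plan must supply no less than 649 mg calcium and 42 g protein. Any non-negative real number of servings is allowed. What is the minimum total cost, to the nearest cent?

spinach only: max(649/102, 42/3) = 14 servings → $12.60.
quinoa only: max(649/31, 42/7) = 20.94 servings → $32.45.
Greek yogurt only: max(649/226, 42/13) = 3.231 servings → $4.68.
spinach + quinoa with both tight: 5.219 servings and 3.763 servings → $10.53.
spinach + Greek yogurt: intersection lies outside the first quadrant.
quinoa + Greek yogurt with both tight: 0.8948 servings and 2.749 servings → $5.37.
Cheapest feasible corner: $4.68.

$4.68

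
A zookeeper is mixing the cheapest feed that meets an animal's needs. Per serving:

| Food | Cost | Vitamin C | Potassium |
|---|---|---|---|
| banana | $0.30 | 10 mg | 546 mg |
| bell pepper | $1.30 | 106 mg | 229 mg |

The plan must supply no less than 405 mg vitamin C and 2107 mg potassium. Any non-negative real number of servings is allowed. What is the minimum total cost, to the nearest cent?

$5.38

banana only: max(405/10, 2107/546) = 40.5 servings → $12.15.
bell pepper only: max(405/106, 2107/229) = 9.201 servings → $11.96.
banana + bell pepper with both tight: 2.349 servings and 3.599 servings → $5.38.
So the least-cost plan costs $5.38.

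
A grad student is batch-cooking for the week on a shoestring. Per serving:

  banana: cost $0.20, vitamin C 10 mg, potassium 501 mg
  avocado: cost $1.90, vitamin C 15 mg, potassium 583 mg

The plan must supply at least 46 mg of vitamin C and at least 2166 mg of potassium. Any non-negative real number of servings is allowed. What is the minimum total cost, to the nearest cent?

$0.92

A basic optimal solution has at most two foods positive. Try each food alone and each pair with both targets met exactly.
banana only: max(46/10, 2166/501) = 4.6 servings → $0.92.
avocado only: max(46/15, 2166/583) = 3.715 servings → $7.06.
banana + avocado with both tight: 3.366 servings and 0.8226 servings → $2.24.
Cheapest feasible corner: $0.92.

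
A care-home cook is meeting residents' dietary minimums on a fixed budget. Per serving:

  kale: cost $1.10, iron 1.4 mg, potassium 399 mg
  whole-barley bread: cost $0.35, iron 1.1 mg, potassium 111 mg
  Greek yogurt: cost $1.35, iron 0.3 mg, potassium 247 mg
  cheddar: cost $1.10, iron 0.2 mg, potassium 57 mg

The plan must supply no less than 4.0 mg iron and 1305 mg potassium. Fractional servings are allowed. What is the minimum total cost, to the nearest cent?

An LP optimum is at a vertex; with two nutrient constraints at most two foods are used. Check each candidate.
kale only: max(4.0/1.4, 1305/399) = 3.271 servings → $3.60.
whole-barley bread only: max(4.0/1.1, 1305/111) = 11.76 servings → $4.11.
Greek yogurt only: max(4.0/0.3, 1305/247) = 13.33 servings → $18.00.
cheddar only: max(4.0/0.2, 1305/57) = 22.89 servings → $25.18.
kale + whole-barley bread: intersection lies outside the first quadrant.
kale + Greek yogurt with both tight: 2.638 servings and 1.022 servings → $4.28.
kale + cheddar (both tight): parallel constraints — no distinct corner.
whole-barley bread + Greek yogurt with both tight: 2.502 servings and 4.159 servings → $6.49.
whole-barley bread + cheddar: intersection lies outside the first quadrant.
Greek yogurt + cheddar with both tight: 1.022 servings and 18.47 servings → $21.69.
So the least-cost plan costs $3.60.

$3.60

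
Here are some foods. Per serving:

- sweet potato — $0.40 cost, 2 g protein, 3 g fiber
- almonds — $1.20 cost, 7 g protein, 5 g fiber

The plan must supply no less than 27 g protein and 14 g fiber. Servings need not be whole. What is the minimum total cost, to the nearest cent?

At the optimum either one food covers both requirements or two foods hit both targets exactly; no other combination can be cheaper.
sweet potato only: max(27/2, 14/3) = 13.5 servings → $5.40.
almonds only: max(27/7, 14/5) = 3.857 servings → $4.63.
sweet potato + almonds: intersection lies outside the first quadrant.
The minimum over all feasible corners is $4.63.

$4.63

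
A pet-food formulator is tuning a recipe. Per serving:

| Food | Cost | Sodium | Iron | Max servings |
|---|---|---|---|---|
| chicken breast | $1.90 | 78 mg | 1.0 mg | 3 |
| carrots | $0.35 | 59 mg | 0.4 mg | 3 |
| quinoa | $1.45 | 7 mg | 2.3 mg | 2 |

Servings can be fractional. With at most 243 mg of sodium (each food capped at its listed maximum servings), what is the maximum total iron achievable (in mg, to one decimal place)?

7.5 mg

Iron per mg sodium: quinoa 0.3286, chicken breast 0.01282, carrots 0.00678.
Take 2 servings of quinoa: uses 14 mg sodium, +4.6 mg iron (running total 4.6 mg).
Take 2.936 servings of chicken breast: uses 229 mg sodium, +2.9 mg iron (running total 7.5 mg).
Filling greedily by iron-per-mg sodium is optimal for one linear limit, giving 7.5 mg.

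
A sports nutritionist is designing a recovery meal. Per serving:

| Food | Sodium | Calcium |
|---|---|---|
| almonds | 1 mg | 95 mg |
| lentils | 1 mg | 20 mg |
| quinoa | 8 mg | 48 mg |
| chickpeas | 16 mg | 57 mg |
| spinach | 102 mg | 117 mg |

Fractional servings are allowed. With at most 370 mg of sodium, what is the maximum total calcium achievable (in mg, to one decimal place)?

35150.0 mg

Calcium per mg sodium: almonds 95, lentils 20, quinoa 6, chickpeas 3.562, spinach 1.147.
With no serving limits, spend the whole sodium allowance on almonds: 370 mg / 1 mg × 95 mg = 35150.0 mg.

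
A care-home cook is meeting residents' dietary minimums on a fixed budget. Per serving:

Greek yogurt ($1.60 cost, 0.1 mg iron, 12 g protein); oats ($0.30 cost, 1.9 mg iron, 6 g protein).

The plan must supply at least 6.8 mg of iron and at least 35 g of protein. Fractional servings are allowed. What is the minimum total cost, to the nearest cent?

Minimising a linear cost over {iron ≥ 6.8, protein ≥ 35, servings ≥ 0} — the optimum is at a vertex, using one or two foods.
Greek yogurt only: max(6.8/0.1, 35/12) = 68 servings → $108.80.
oats only: max(6.8/1.9, 35/6) = 5.833 servings → $1.75.
Greek yogurt + oats with both tight: 1.158 servings and 3.518 servings → $2.91.
The minimum over all feasible corners is $1.75.

$1.75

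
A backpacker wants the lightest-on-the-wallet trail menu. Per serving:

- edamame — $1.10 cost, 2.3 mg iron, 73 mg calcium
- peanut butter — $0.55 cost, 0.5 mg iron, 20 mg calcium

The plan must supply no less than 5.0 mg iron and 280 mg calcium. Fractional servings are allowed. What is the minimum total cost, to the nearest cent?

The cheapest plan sits at a corner of the feasible region — with two constraints it uses at most two foods.
edamame only: max(5.0/2.3, 280/73) = 3.836 servings → $4.22.
peanut butter only: max(5.0/0.5, 280/20) = 14 servings → $7.70.
edamame + peanut butter with both targets exact would need a negative amount; discard.
Cheapest feasible corner: $4.22.

$4.22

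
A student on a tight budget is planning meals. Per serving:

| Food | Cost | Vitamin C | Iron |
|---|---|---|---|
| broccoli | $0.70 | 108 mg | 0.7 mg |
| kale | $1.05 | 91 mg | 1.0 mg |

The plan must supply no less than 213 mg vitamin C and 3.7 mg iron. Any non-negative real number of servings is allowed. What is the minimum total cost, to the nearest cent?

Check every corner: each single food scaled to meet both minima, and each pair solved so both constraints bind.
broccoli only: max(213/108, 3.7/0.7) = 5.286 servings → $3.70.
kale only: max(213/91, 3.7/1.0) = 3.7 servings → $3.88.
broccoli + kale with both targets exact would need a negative amount; discard.
So the least-cost plan costs $3.70.

$3.70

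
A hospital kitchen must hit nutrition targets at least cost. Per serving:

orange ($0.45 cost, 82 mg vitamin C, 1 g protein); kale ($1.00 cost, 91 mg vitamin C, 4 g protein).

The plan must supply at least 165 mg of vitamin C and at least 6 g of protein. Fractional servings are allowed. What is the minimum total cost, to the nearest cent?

orange only: max(165/82, 6/1) = 6 servings → $2.70.
kale only: max(165/91, 6/4) = 1.813 servings → $1.81.
orange + kale with both tight: 0.481 servings and 1.38 servings → $1.60.
The minimum over all feasible corners is $1.60.

$1.60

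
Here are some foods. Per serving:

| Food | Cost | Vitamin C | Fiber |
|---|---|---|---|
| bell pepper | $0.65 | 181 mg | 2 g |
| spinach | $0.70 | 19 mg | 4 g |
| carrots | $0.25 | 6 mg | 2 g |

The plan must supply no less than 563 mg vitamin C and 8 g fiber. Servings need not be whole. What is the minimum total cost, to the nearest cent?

This is a tiny linear program; its minimum lies at a vertex of the feasible set. List the vertices and price them.
bell pepper only: max(563/181, 8/2) = 4 servings → $2.60.
spinach only: max(563/19, 8/4) = 29.63 servings → $20.74.
carrots only: max(563/6, 8/2) = 93.83 servings → $23.46.
bell pepper + spinach with both tight: 3.061 servings and 0.4694 servings → $2.32.
bell pepper + carrots with both tight: 3.08 servings and 0.92 servings → $2.23.
spinach + carrots with both targets exact would need a negative amount; discard.
Cheapest feasible corner: $2.23.

$2.23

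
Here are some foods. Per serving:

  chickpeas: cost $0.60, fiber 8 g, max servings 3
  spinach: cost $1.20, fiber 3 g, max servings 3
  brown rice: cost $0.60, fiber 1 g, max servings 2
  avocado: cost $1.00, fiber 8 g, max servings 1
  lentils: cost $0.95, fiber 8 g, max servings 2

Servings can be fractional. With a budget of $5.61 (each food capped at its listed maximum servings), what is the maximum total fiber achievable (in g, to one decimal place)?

Fiber per dollar: chickpeas 13.33, lentils 8.421, avocado 8, spinach 2.5, brown rice 1.667.
Take 3 servings of chickpeas: spends $1.80, +24.0 g fiber (running total 24.0 g).
Take 2 servings of lentils: spends $1.90, +16.0 g fiber (running total 40.0 g).
Take 1 serving of avocado: spends $1.00, +8.0 g fiber (running total 48.0 g).
Take 0.7583 servings of spinach: spends $0.91, +2.3 g fiber (running total 50.3 g).
Greedy by best ratio exhausts the cost allowance optimally: 50.3 g.

50.3 g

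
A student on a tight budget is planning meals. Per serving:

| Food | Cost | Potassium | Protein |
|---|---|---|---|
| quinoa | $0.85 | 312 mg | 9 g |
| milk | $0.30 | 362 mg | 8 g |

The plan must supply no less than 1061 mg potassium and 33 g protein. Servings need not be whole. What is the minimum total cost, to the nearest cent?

Compare the cost at each extreme point of the feasible region.
quinoa only: max(1061/312, 33/9) = 3.667 servings → $3.12.
milk only: max(1061/362, 33/8) = 4.125 servings → $1.24.
quinoa + milk: the both-tight solution has a negative serving — not a feasible corner.
The minimum over all feasible corners is $1.24.

$1.24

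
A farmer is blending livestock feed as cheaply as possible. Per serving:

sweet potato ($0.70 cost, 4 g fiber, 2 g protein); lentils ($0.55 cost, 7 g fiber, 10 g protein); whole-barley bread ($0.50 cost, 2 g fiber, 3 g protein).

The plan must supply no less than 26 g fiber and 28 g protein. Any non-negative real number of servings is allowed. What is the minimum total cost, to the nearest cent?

An LP optimum is at a vertex; with two nutrient constraints at most two foods are used. Check each candidate.
sweet potato only: max(26/4, 28/2) = 14 servings → $9.80.
lentils only: max(26/7, 28/10) = 3.714 servings → $2.04.
whole-barley bread only: max(26/2, 28/3) = 13 servings → $6.50.
sweet potato + lentils with both tight: 2.462 servings and 2.308 servings → $2.99.
sweet potato + whole-barley bread with both tight: 2.75 servings and 7.5 servings → $5.67.
lentils + whole-barley bread with both targets exact would need a negative amount; discard.
Cheapest feasible corner: $2.04.

$2.04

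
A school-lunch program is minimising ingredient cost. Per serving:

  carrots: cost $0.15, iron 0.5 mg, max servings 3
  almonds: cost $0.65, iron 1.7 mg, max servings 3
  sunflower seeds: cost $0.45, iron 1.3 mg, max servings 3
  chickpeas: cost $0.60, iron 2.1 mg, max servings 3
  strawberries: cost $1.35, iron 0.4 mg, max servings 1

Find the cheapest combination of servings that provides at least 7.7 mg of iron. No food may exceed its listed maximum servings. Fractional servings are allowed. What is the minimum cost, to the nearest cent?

Cost per mg of iron: chickpeas $0.2857, carrots $0.3000, sunflower seeds $0.3462, almonds $0.3824, strawberries $3.3750.
Take 3 servings of chickpeas: +6.3 mg iron for $1.80 (total $1.80, still need 1.4 mg).
Take 2.8 servings of carrots: +1.4 mg iron for $0.42 (total $2.22, still need 0.0 mg).
Filling from the cheapest source first is optimal under one linear minimum: $2.22.

$2.22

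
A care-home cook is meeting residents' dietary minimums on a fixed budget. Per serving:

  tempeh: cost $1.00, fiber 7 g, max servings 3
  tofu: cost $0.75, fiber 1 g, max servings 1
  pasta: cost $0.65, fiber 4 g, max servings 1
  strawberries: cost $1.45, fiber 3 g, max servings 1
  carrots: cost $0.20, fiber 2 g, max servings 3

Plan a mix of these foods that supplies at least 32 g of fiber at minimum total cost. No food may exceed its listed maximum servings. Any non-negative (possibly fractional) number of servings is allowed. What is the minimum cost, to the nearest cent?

Cost per g of fiber: carrots $0.1000, tempeh $0.1429, pasta $0.1625, strawberries $0.4833, tofu $0.7500.
Take 3 servings of carrots: +6.0 g fiber for $0.60 (total $0.60, still need 26.0 g).
Take 3 servings of tempeh: +21.0 g fiber for $3.00 (total $3.60, still need 5.0 g).
Take 1 serving of pasta: +4.0 g fiber for $0.65 (total $4.25, still need 1.0 g).
Take 0.3333 servings of strawberries: +1.0 g fiber for $0.48 (total $4.73, still need 0.0 g).
Filling from the cheapest source first is optimal under one linear minimum: $4.73.

$4.73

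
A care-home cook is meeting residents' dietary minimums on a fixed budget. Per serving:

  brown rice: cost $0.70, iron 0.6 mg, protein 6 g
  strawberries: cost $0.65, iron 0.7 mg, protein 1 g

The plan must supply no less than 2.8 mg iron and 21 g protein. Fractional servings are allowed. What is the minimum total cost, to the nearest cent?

$3.07

Two binding constraints pin down two serving amounts, so the optimal mix uses at most two foods. The candidates are each food alone (scaled to the tighter of iron/protein) and each pair with both constraints tight.
brown rice only: max(2.8/0.6, 21/6) = 4.667 servings → $3.27.
strawberries only: max(2.8/0.7, 21/1) = 21 servings → $13.65.
brown rice + strawberries with both tight: 3.306 servings and 1.167 servings → $3.07.
The minimum over all feasible corners is $3.07.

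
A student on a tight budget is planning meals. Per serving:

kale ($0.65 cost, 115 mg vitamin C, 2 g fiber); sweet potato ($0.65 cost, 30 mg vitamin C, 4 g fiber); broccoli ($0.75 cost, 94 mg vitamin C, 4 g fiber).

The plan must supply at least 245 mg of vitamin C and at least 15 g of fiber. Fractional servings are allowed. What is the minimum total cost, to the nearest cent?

$2.64

A basic optimal solution has at most two foods positive. Try each food alone and each pair with both targets met exactly.
kale only: max(245/115, 15/2) = 7.5 servings → $4.88.
sweet potato only: max(245/30, 15/4) = 8.167 servings → $5.31.
broccoli only: max(245/94, 15/4) = 3.75 servings → $2.81.
kale + sweet potato with both tight: 1.325 servings and 3.087 servings → $2.87.
kale + broccoli: intersection lies outside the first quadrant.
sweet potato + broccoli with both tight: 1.68 servings and 2.07 servings → $2.64.
So the least-cost plan costs $2.64.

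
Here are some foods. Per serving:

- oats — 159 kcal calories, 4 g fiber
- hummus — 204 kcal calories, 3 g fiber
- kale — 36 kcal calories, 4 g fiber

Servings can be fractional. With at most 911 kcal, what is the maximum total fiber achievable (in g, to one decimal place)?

Fiber per kcal: kale 0.1111, oats 0.02516, hummus 0.01471.
With no serving limits, spend the whole calories allowance on kale: 911 kcal / 36 kcal × 4 g = 101.2 g.

101.2 g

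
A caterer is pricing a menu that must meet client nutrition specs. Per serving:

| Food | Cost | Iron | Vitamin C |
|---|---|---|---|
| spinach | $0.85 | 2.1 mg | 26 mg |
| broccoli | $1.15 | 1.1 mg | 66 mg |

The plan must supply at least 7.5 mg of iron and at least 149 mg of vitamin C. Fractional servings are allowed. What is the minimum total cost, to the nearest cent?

$3.79

An LP optimum is at a vertex; with two nutrient constraints at most two foods are used. Check each candidate.
spinach only: max(7.5/2.1, 149/26) = 5.731 servings → $4.87.
broccoli only: max(7.5/1.1, 149/66) = 6.818 servings → $7.84.
spinach + broccoli with both tight: 3.01 servings and 1.072 servings → $3.79.
So the least-cost plan costs $3.79.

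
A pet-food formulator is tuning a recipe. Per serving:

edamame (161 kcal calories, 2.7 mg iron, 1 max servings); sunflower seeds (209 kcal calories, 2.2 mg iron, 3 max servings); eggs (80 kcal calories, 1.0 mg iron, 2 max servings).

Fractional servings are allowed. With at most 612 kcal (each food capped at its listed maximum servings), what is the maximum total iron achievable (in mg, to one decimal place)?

7.8 mg

Iron per kcal: edamame 0.01677, eggs 0.0125, sunflower seeds 0.01053.
Take 1 serving of edamame: uses 161 kcal, +2.7 mg iron (running total 2.7 mg).
Take 2 servings of eggs: uses 160 kcal, +2.0 mg iron (running total 4.7 mg).
Take 1.392 servings of sunflower seeds: uses 291 kcal, +3.1 mg iron (running total 7.8 mg).
Filling greedily by iron-per-kcal is optimal for one linear limit, giving 7.8 mg.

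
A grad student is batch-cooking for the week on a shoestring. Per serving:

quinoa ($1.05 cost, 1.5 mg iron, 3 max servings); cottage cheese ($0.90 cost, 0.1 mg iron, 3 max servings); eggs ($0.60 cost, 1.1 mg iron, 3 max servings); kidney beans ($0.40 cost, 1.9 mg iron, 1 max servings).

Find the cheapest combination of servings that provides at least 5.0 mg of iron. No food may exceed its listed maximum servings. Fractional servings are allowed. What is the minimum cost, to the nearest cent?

Cost per mg of iron: kidney beans $0.2105, eggs $0.5455, quinoa $0.7000, cottage cheese $9.0000.
Take 1 serving of kidney beans: +1.9 mg iron for $0.40 (total $0.40, still need 3.1 mg).
Take 2.818 servings of eggs: +3.1 mg iron for $1.69 (total $2.09, still need 0.0 mg).
Filling from the cheapest source first is optimal under one linear minimum: $2.09.

$2.09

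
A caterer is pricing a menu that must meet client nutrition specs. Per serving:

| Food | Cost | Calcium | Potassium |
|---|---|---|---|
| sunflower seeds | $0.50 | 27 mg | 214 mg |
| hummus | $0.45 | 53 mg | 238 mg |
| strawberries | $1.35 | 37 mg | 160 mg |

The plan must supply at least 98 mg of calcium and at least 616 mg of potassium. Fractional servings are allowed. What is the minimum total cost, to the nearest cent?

Check every corner: each single food scaled to meet both minima, and each pair solved so both constraints bind.
sunflower seeds only: max(98/27, 616/214) = 3.63 servings → $1.81.
hummus only: max(98/53, 616/238) = 2.588 servings → $1.16.
strawberries only: max(98/37, 616/160) = 3.85 servings → $5.20.
sunflower seeds + hummus with both tight: 1.897 servings and 0.8828 servings → $1.35.
sunflower seeds + strawberries with both tight: 1.977 servings and 1.206 servings → $2.62.
hummus + strawberries with both targets exact would need a negative amount; discard.
So the least-cost plan costs $1.16.

$1.16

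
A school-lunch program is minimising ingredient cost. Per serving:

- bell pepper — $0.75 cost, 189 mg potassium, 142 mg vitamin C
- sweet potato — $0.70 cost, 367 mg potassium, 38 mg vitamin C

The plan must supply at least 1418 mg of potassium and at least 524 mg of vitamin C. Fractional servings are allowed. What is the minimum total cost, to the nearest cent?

$3.90

The cheapest plan sits at a corner of the feasible region — with two constraints it uses at most two foods.
bell pepper only: max(1418/189, 524/142) = 7.503 servings → $5.63.
sweet potato only: max(1418/367, 524/38) = 13.79 servings → $9.65.
bell pepper + sweet potato with both tight: 3.081 servings and 2.277 servings → $3.90.
Cheapest feasible corner: $3.90.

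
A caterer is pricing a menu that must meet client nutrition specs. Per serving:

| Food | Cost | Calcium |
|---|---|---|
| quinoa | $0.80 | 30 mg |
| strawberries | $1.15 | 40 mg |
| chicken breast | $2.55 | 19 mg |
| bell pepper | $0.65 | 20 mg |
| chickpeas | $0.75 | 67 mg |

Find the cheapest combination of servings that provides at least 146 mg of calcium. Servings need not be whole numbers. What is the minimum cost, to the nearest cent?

Cost per mg of calcium: chickpeas $0.0112, quinoa $0.0267, strawberries $0.0288, bell pepper $0.0325, chicken breast $0.1342.
With no serving limits, use only chickpeas: 146 mg / 67 mg = 2.179 servings × $0.75 = $1.63.

$1.63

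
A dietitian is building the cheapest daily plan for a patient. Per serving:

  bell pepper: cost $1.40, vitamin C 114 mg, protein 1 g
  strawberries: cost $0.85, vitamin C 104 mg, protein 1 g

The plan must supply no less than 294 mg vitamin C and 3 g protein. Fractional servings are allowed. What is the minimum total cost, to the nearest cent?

A basic optimal solution has at most two foods positive. Try each food alone and each pair with both targets met exactly.
bell pepper only: max(294/114, 3/1) = 3 servings → $4.20.
strawberries only: max(294/104, 3/1) = 3 servings → $2.55.
bell pepper + strawberries with both targets exact would need a negative amount; discard.
The minimum over all feasible corners is $2.55.

$2.55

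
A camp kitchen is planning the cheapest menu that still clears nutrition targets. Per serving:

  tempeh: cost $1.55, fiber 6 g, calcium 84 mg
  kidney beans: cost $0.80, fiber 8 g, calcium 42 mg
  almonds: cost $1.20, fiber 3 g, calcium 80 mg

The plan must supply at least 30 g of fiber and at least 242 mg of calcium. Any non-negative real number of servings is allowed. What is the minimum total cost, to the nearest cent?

With two linear requirements the optimum uses one or two foods; enumerate the corners.
tempeh only: max(30/6, 242/84) = 5 servings → $7.75.
kidney beans only: max(30/8, 242/42) = 5.762 servings → $4.61.
almonds only: max(30/3, 242/80) = 10 servings → $12.00.
tempeh + kidney beans with both tight: 1.61 servings and 2.543 servings → $4.53.
tempeh + almonds with both targets exact would need a negative amount; discard.
kidney beans + almonds with both tight: 3.257 servings and 1.315 servings → $4.18.
The minimum over all feasible corners is $4.18.

$4.18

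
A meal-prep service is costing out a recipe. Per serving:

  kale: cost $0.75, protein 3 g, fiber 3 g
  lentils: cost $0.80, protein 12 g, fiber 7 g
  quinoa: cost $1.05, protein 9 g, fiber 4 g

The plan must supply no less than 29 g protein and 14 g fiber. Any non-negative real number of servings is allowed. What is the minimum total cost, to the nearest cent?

For a min-cost LP with two ≥-constraints, a basic feasible solution has at most two positive variables.
kale only: max(29/3, 14/3) = 9.667 servings → $7.25.
lentils only: max(29/12, 14/7) = 2.417 servings → $1.93.
quinoa only: max(29/9, 14/4) = 3.5 servings → $3.67.
kale + lentils with both targets exact would need a negative amount; discard.
kale + quinoa with both tight: 0.6667 servings and 3 servings → $3.65.
lentils + quinoa with both tight: 0.6667 servings and 2.333 servings → $2.98.
The minimum over all feasible corners is $1.93.

$1.93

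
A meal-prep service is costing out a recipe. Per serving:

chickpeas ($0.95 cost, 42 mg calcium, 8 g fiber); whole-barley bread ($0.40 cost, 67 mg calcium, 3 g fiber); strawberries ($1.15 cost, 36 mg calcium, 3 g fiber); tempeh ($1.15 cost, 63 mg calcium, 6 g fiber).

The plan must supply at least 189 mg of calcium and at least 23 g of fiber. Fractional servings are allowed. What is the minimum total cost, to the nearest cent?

A basic optimal solution has at most two foods positive. Try each food alone and each pair with both targets met exactly.
chickpeas only: max(189/42, 23/8) = 4.5 servings → $4.28.
whole-barley bread only: max(189/67, 23/3) = 7.667 servings → $3.07.
strawberries only: max(189/36, 23/3) = 7.667 servings → $8.82.
tempeh only: max(189/63, 23/6) = 3.833 servings → $4.41.
chickpeas + whole-barley bread with both tight: 2.376 servings and 1.332 servings → $2.79.
chickpeas + strawberries with both tight: 1.611 servings and 3.37 servings → $5.41.
chickpeas + tempeh with both tight: 1.25 servings and 2.167 servings → $3.68.
whole-barley bread + strawberries: intersection lies outside the first quadrant.
whole-barley bread + tempeh: intersection lies outside the first quadrant.
strawberries + tempeh with both targets exact would need a negative amount; discard.
So the least-cost plan costs $2.79.

$2.79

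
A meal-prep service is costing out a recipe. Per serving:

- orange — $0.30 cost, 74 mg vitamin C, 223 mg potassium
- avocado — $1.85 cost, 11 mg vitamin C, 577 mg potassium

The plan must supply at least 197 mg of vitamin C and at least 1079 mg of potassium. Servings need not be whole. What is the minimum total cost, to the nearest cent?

$1.45

Two binding constraints pin down two serving amounts, so the optimal mix uses at most two foods. The candidates are each food alone (scaled to the tighter of vitamin C/potassium) and each pair with both constraints tight.
orange only: max(197/74, 1079/223) = 4.839 servings → $1.45.
avocado only: max(197/11, 1079/577) = 17.91 servings → $33.13.
orange + avocado with both tight: 2.53 servings and 0.8924 servings → $2.41.
Cheapest feasible corner: $1.45.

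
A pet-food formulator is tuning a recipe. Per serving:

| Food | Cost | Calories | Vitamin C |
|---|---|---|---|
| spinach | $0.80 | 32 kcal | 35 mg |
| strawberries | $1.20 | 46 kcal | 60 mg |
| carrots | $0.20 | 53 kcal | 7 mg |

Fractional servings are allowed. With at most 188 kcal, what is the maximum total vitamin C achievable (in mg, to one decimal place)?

245.2 mg

Vitamin C per kcal: strawberries 1.304, spinach 1.094, carrots 0.1321.
With no serving limits, spend the whole calories allowance on strawberries: 188 kcal / 46 kcal × 60 mg = 245.2 mg.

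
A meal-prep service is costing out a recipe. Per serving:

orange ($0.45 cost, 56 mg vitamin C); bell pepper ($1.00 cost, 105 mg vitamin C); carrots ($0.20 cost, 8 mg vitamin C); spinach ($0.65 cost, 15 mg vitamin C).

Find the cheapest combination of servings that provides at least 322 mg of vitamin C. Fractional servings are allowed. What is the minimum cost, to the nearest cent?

$2.59

Cost per mg of vitamin C: orange $0.0080, bell pepper $0.0095, carrots $0.0250, spinach $0.0433.
With no serving limits, use only orange: 322 mg / 56 mg = 5.75 servings × $0.45 = $2.59.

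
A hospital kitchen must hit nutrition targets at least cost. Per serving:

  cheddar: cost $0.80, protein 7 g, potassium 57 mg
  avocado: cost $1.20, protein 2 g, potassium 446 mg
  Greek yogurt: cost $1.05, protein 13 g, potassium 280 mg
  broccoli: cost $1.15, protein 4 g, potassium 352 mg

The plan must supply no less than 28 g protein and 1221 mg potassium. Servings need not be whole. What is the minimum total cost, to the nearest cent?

$3.85

For a min-cost LP with two ≥-constraints, a basic feasible solution has at most two positive variables.
cheddar only: max(28/7, 1221/57) = 21.42 servings → $17.14.
avocado only: max(28/2, 1221/446) = 14 servings → $16.80.
Greek yogurt only: max(28/13, 1221/280) = 4.361 servings → $4.58.
broccoli only: max(28/4, 1221/352) = 7 servings → $8.05.
cheddar + avocado with both tight: 3.34 servings and 2.311 servings → $5.44.
cheddar + Greek yogurt: intersection lies outside the first quadrant.
cheddar + broccoli with both tight: 2.224 servings and 3.109 servings → $5.35.
avocado + Greek yogurt with both tight: 1.534 servings and 1.918 servings → $3.85.
avocado + broccoli with both targets exact would need a negative amount; discard.
Greek yogurt + broccoli with both tight: 1.439 servings and 2.324 servings → $4.18.
The minimum over all feasible corners is $3.85.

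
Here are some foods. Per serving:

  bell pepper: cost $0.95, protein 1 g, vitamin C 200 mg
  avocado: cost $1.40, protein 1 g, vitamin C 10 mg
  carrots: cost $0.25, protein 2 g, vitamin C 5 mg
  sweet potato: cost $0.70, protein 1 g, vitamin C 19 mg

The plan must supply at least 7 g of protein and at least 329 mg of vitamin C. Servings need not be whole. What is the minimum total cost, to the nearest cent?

Minimising a linear cost over {protein ≥ 7, vitamin C ≥ 329, servings ≥ 0} — the optimum is at a vertex, using one or two foods.
bell pepper only: max(7/1, 329/200) = 7 servings → $6.65.
avocado only: max(7/1, 329/10) = 32.9 servings → $46.06.
carrots only: max(7/2, 329/5) = 65.8 servings → $16.45.
sweet potato only: max(7/1, 329/19) = 17.32 servings → $12.12.
bell pepper + avocado with both tight: 1.363 servings and 5.637 servings → $9.19.
bell pepper + carrots with both tight: 1.577 servings and 2.711 servings → $2.18.
bell pepper + sweet potato with both tight: 1.083 servings and 5.917 servings → $5.17.
avocado + carrots: the both-tight solution has a negative serving — not a feasible corner.
avocado + sweet potato with both targets exact would need a negative amount; discard.
carrots + sweet potato: intersection lies outside the first quadrant.
The minimum over all feasible corners is $2.18.

$2.18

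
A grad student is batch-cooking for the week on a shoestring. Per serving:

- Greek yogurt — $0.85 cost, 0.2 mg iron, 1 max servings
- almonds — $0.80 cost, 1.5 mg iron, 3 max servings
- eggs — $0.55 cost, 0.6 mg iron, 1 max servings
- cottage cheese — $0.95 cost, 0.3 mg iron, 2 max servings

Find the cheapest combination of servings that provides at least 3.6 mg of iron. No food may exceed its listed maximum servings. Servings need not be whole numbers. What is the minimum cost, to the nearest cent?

$1.92

Cost per mg of iron: almonds $0.5333, eggs $0.9167, cottage cheese $3.1667, Greek yogurt $4.2500.
Take 2.4 servings of almonds: +3.6 mg iron for $1.92 (total $1.92, still need 0.0 mg).
Greedy by cheapest-per-mg is optimal for a single linear constraint, so the minimum cost is $1.92.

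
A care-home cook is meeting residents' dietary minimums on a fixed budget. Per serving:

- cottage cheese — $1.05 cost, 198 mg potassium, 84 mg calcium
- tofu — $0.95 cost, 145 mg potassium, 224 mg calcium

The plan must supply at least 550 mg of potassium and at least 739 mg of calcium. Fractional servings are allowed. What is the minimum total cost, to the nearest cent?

Check every corner: each single food scaled to meet both minima, and each pair solved so both constraints bind.
cottage cheese only: max(550/198, 739/84) = 8.798 servings → $9.24.
tofu only: max(550/145, 739/224) = 3.793 servings → $3.60.
cottage cheese + tofu with both tight: 0.4987 servings and 3.112 servings → $3.48.
So the least-cost plan costs $3.48.

$3.48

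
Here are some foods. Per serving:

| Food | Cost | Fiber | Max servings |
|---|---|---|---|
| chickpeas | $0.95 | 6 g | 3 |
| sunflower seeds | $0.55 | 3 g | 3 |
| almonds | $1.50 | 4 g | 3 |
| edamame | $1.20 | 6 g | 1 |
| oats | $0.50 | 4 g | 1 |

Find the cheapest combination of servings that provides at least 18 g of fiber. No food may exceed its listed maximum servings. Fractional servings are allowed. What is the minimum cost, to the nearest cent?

Cost per g of fiber: oats $0.1250, chickpeas $0.1583, sunflower seeds $0.1833, edamame $0.2000, almonds $0.3750.
Take 1 serving of oats: +4.0 g fiber for $0.50 (total $0.50, still need 14.0 g).
Take 2.333 servings of chickpeas: +14.0 g fiber for $2.22 (total $2.72, still need 0.0 g).
Filling from the cheapest source first is optimal under one linear minimum: $2.72.

$2.72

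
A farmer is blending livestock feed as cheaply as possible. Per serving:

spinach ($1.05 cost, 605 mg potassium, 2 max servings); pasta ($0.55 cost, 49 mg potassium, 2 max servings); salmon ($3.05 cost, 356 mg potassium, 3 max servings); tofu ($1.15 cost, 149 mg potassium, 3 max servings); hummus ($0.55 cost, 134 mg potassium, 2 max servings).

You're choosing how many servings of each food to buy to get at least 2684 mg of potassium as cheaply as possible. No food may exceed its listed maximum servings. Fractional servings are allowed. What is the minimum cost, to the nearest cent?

$13.15

Cost per mg of potassium: spinach $0.0017, hummus $0.0041, tofu $0.0077, salmon $0.0086, pasta $0.0112.
Take 2 servings of spinach: +1210.0 mg potassium for $2.10 (total $2.10, still need 1474.0 mg).
Take 2 servings of hummus: +268.0 mg potassium for $1.10 (total $3.20, still need 1206.0 mg).
Take 3 servings of tofu: +447.0 mg potassium for $3.45 (total $6.65, still need 759.0 mg).
Take 2.132 servings of salmon: +759.0 mg potassium for $6.50 (total $13.15, still need 0.0 mg).
Filling from the cheapest source first is optimal under one linear minimum: $13.15.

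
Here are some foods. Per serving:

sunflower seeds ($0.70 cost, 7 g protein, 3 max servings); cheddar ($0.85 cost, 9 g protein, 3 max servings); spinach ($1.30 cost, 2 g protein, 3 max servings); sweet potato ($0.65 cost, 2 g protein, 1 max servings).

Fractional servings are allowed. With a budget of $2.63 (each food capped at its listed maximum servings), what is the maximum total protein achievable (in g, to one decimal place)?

Protein per dollar: cheddar 10.59, sunflower seeds 10, sweet potato 3.077, spinach 1.538.
Take 3 servings of cheddar: spends $2.55, +27.0 g protein (running total 27.0 g).
Take 0.1143 servings of sunflower seeds: spends $0.08, +0.8 g protein (running total 27.8 g).
Greedy by best ratio exhausts the cost allowance optimally: 27.8 g.

27.8 g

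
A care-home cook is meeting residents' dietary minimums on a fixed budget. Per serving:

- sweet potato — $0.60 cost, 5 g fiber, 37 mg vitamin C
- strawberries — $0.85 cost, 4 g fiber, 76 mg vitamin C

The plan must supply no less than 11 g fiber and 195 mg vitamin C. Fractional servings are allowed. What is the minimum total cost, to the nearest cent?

$2.23

Minimising a linear cost over {fiber ≥ 11, vitamin C ≥ 195, servings ≥ 0} — the optimum is at a vertex, using one or two foods.
sweet potato only: max(11/5, 195/37) = 5.27 servings → $3.16.
strawberries only: max(11/4, 195/76) = 2.75 servings → $2.34.
sweet potato + strawberries with both tight: 0.2414 servings and 2.448 servings → $2.23.
So the least-cost plan costs $2.23.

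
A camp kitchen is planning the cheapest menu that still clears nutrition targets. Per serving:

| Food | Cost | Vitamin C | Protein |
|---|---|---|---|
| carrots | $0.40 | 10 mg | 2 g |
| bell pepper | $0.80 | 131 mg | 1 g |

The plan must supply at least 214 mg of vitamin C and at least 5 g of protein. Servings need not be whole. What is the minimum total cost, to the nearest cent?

carrots only: max(214/10, 5/2) = 21.4 servings → $8.56.
bell pepper only: max(214/131, 5/1) = 5 servings → $4.00.
carrots + bell pepper with both tight: 1.75 servings and 1.5 servings → $1.90.
So the least-cost plan costs $1.90.

$1.90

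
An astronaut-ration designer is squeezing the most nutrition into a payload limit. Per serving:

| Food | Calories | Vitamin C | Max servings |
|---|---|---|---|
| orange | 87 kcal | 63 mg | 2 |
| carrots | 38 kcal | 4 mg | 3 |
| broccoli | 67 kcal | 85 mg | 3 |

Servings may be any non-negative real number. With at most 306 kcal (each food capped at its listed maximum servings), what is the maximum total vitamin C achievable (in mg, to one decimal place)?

331.0 mg

Vitamin C per kcal: broccoli 1.269, orange 0.7241, carrots 0.1053.
Take 3 servings of broccoli: uses 201 kcal, +255.0 mg vitamin C (running total 255.0 mg).
Take 1.207 servings of orange: uses 105 kcal, +76.0 mg vitamin C (running total 331.0 mg).
Filling greedily by vitamin C-per-kcal is optimal for one linear limit, giving 331.0 mg.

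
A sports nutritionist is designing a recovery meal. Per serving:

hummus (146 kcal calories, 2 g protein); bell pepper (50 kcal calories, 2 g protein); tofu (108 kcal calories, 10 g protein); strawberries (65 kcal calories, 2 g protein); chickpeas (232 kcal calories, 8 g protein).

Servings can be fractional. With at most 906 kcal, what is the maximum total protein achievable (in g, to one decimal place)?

83.9 g

Protein per kcal: tofu 0.09259, bell pepper 0.04, chickpeas 0.03448, strawberries 0.03077, hummus 0.0137.
With no serving limits, spend the whole calories allowance on tofu: 906 kcal / 108 kcal × 10 g = 83.9 g.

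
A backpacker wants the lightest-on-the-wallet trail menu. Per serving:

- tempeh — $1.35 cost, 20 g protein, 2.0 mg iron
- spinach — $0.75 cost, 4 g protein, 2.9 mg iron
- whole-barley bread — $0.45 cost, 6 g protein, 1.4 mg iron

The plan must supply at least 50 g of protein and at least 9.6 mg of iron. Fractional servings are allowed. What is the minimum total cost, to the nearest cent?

$3.63

This is a tiny linear program; its minimum lies at a vertex of the feasible set. List the vertices and price them.
tempeh only: max(50/20, 9.6/2.0) = 4.8 servings → $6.48.
spinach only: max(50/4, 9.6/2.9) = 12.5 servings → $9.38.
whole-barley bread only: max(50/6, 9.6/1.4) = 8.333 servings → $3.75.
tempeh + spinach with both tight: 2.132 servings and 1.84 servings → $4.26.
tempeh + whole-barley bread with both tight: 0.775 servings and 5.75 servings → $3.63.
spinach + whole-barley bread with both targets exact would need a negative amount; discard.
Cheapest feasible corner: $3.63.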